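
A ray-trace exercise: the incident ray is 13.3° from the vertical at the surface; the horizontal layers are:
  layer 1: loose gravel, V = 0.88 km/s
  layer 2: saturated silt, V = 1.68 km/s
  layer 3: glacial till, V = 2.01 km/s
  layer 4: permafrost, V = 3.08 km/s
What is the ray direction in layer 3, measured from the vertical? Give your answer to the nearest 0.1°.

31.7°

Snell's law across each interface conserves sin θ / V, so sin θ_3 = V_3·sin θ₁/V₁.
sin θ_3 = 2.01 × sin 13.3° / 0.88 = 0.5255.
θ_3 = 31.70° from the vertical.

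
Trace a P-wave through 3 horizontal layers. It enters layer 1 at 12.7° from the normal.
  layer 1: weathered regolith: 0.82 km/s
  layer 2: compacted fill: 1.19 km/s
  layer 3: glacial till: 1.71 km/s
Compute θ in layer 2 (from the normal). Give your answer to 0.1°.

Snell's law across each interface conserves sin θ / V, so sin θ_2 = V_2·sin θ₁/V₁.
sin θ_2 = 1.19 × sin 12.7° / 0.82 = 0.3190.
θ_2 = arcsin 0.3190 = 18.61°.

18.6°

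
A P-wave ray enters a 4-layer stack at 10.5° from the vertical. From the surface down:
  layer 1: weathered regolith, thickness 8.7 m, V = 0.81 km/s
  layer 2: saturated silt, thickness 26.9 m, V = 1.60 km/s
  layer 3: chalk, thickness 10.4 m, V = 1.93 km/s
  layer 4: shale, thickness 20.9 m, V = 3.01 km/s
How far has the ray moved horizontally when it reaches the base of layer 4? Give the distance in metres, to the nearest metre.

Ray parameter p = sin 10.5° / 0.81 km/s = 2.2498e-01 s/km.
Layer 1: θ = 10.50°; offset = 8.7·tan 10.50° = 1.612 m.
Layer 2: sin θ = p·1.60 = 0.3600 → θ = 21.10°; offset = 26.9·tan 21.10° = 10.379 m.
Layer 3: sin θ = p·1.93 = 0.4342 → θ = 25.74°; offset = 10.4·tan 25.74° = 5.013 m.
Layer 4: sin θ = p·3.01 = 0.6772 → θ = 42.62°; offset = 20.9·tan 42.62° = 19.235 m.
Total horizontal offset = 36.240 m.

36 m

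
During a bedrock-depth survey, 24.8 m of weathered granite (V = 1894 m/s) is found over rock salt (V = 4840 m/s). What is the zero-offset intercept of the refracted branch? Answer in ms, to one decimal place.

θ_c = arcsin(V₁/V₂) = arcsin(1894/4840) = 23.04°; cos θ_c = 0.9203.
tᵢ = 2h·cos θ_c / V₁ = 2·24.8·0.9203 / 1894 = 0.02410 s.

24.1 ms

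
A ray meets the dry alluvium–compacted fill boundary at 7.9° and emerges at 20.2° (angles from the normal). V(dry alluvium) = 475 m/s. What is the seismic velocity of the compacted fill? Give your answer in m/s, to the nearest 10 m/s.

Snell's law: sin 7.9°/V₁ = sin 20.2°/V₂.
V₂ = V₁·sin 20.2°/sin 7.9° = 475 × 2.5123 = 1193.33 m/s.

1190 m/s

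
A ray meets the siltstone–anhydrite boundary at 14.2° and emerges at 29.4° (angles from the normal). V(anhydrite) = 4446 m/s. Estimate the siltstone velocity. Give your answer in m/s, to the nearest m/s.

2222 m/s

sin 14.2° = 0.2453; sin 29.4° = 0.4909.
V₁ = V₂·(sin θ₁/sin θ₂) = 4446·(0.2453/0.4909) = 2221.69 m/s.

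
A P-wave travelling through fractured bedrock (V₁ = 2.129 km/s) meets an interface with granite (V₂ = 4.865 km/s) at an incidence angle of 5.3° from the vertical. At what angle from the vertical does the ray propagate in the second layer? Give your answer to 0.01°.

12.19°

Snell's law: sin θ₂ = (V₂/V₁)·sin θ₁ = (4.865/2.129)·sin 5.3° = 0.2111.
θ₂ = sin⁻¹(0.2111) = 12.19° (from vertical).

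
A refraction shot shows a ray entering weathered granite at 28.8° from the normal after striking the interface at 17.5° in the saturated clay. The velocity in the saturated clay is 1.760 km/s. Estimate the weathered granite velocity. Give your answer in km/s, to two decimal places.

2.82 km/s

sin 17.5° = 0.3007; sin 28.8° = 0.4818.
V₂ = V₁·(sin θ₂/sin θ₁) = 1.760·(0.4818/0.3007) = 2.82 km/s.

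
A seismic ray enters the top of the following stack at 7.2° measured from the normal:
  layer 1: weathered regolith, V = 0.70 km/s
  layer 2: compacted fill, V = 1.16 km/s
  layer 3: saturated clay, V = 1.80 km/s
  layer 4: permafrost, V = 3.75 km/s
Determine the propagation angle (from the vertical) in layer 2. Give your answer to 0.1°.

Ray parameter p = sin 7.2° / 0.70 = 1.7905e-01 s/km.
sin θ_2 = p·V_2 = 1.7905e-01 × 1.16 = 0.2077.
θ_2 = 11.99° from the vertical.

12.0°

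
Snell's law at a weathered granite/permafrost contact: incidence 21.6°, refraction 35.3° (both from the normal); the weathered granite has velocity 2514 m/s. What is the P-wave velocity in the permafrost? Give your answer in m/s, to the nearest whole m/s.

3946 m/s

sin 21.6° = 0.3681; sin 35.3° = 0.5779.
V₂ = V₁·(sin θ₂/sin θ₁) = 2514·(0.5779/0.3681) = 3946.31 m/s.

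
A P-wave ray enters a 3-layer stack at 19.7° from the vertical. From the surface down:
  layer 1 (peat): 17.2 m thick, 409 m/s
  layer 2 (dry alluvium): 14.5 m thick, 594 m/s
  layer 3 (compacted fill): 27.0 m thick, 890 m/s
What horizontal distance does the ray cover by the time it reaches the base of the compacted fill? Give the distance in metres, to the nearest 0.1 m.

Ray parameter p = sin 19.7° / 409 m/s = 8.2419e-04 s/m.
Layer 1: θ = 19.70°; offset = 17.2·tan 19.70° = 6.158 m.
Layer 2: sin θ = p·594 = 0.4896 → θ = 29.31°; offset = 14.5·tan 29.31° = 8.141 m.
Layer 3: sin θ = p·890 = 0.7335 → θ = 47.18°; offset = 27.0·tan 47.18° = 29.140 m.
Total horizontal offset = 43.440 m.

43.4 m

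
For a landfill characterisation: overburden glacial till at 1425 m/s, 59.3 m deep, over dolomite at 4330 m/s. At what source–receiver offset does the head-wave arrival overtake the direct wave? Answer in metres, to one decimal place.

x_cross = 2h·√((V₂+V₁)/(V₂−V₁)).
(V₂+V₁)/(V₂−V₁) = (4330+1425)/(4330−1425) = 1.9811; √ = 1.4075.
x_cross = 2·59.3·1.4075 = 166.93 m.

166.9 m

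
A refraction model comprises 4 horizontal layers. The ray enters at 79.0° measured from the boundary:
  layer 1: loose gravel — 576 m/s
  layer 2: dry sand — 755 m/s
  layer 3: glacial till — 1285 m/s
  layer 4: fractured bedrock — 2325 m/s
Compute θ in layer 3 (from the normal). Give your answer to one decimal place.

From the normal: θ₁ = 90° − 79.0° = 11.0°.
Ray parameter p = sin 11.0° / 576 = 3.3127e-04 s/m.
sin θ_3 = p·V_3 = 3.3127e-04 × 1285 = 0.4257.
θ_3 = 25.19° from the vertical.

25.2°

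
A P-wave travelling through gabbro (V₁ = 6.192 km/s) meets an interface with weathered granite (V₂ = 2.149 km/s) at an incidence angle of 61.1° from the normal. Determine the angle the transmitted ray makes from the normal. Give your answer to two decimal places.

17.69°

Snell's law: sin θ₂ = (V₂/V₁)·sin θ₁ = (2.149/6.192)·sin 61.1° = 0.3038.
θ₂ = arcsin 0.3038 = 17.69° from the normal.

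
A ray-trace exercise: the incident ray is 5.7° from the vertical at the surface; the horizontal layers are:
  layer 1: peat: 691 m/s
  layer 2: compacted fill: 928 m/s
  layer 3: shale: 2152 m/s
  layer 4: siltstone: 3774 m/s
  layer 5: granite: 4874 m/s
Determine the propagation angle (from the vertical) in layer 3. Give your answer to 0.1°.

18.0°

Snell's law across each interface conserves sin θ / V, so sin θ_3 = V_3·sin θ₁/V₁.
sin θ_3 = 2152 × sin 5.7° / 691 = 0.3093.
θ_3 = 18.02° from the vertical.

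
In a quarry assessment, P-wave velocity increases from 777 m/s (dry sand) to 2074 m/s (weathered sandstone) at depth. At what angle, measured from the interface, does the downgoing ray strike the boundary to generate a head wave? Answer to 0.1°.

Critical incidence: sin θ_c = V₁/V₂ = 777/2074 = 0.3746.
θ_c = arcsin 0.3746 = 22.00°.
Measured from the interface: 90° − 22.00° = 68.00°.

68.0°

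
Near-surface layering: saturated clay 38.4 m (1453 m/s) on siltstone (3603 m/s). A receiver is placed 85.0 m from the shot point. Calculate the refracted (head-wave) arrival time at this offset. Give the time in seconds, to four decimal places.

0.0720 s

θ_c = arcsin(V₁/V₂) = arcsin(1453/3603) = 23.78°, cos θ_c = 0.9151.
Intercept time tᵢ = 2h cos θ_c / V₁ = 2·38.4·0.9151/1453 = 0.04837 s.
t = x/V₂ + tᵢ = 85.0/3603 + 0.04837 = 0.07196 s.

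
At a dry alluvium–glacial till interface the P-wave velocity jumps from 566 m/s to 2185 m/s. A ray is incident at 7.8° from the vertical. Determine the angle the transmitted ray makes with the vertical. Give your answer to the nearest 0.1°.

31.6°

Snell's law: sin θ₂ = (V₂/V₁)·sin θ₁ = (2185/566)·sin 7.8° = 0.5239.
θ₂ = arcsin 0.5239 = 31.60° from the normal.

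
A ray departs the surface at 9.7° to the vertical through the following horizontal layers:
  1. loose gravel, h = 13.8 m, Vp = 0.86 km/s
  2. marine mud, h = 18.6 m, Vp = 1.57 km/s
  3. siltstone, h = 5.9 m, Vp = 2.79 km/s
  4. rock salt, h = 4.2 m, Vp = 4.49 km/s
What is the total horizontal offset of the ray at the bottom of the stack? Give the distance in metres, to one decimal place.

Ray parameter p = sin 9.7° / 0.86 km/s = 1.9592e-01 s/km.
Layer 1: θ = 9.70°; offset = 13.8·tan 9.70° = 2.359 m.
Layer 2: sin θ = p·1.57 = 0.3076 → θ = 17.91°; offset = 18.6·tan 17.91° = 6.013 m.
Layer 3: sin θ = p·2.79 = 0.5466 → θ = 33.13°; offset = 5.9·tan 33.13° = 3.851 m.
Layer 4: sin θ = p·4.49 = 0.8797 → θ = 61.60°; offset = 4.2·tan 61.60° = 7.769 m.
Total horizontal offset = 19.991 m.

20.0 m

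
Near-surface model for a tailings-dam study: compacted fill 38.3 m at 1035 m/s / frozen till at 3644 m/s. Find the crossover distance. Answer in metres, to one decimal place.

θ_c = arcsin(1035/3644) = 16.50°, so cos θ_c = 0.9588 and tᵢ = 2h cos θ_c/V₁ = 0.0710 s.
At crossover x/V₁ = x/V₂ + tᵢ ⇒ x = tᵢ/(1/V₁ − 1/V₂) = 0.07096/(9.6618e-04 − 2.7442e-04) = 102.58 m.

102.6 m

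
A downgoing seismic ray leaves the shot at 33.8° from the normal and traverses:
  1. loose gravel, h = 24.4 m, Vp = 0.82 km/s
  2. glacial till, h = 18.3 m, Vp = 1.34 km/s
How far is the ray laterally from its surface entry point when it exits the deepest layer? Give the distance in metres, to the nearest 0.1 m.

Ray parameter p = sin 33.8° / 0.82 km/s = 6.7841e-01 s/km.
Layer 1: θ = 33.80°; offset = 24.4·tan 33.80° = 16.334 m.
Layer 2: sin θ = p·1.34 = 0.9091 → θ = 65.38°; offset = 18.3·tan 65.38° = 39.928 m.
Σ offsets = 56.263 m.

56.3 m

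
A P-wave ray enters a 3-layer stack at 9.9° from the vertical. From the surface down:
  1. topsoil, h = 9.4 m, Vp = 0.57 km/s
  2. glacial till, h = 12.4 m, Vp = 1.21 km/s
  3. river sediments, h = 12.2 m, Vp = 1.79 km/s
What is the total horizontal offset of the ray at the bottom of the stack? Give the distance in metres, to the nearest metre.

Ray parameter p = sin 9.9° / 0.57 km/s = 3.0163e-01 s/km.
Layer 1: θ = 9.90°; offset = 9.4·tan 9.90° = 1.641 m.
Layer 2: sin θ = p·1.21 = 0.3650 → θ = 21.41°; offset = 12.4·tan 21.41° = 4.861 m.
Layer 3: sin θ = p·1.79 = 0.5399 → θ = 32.68°; offset = 12.2·tan 32.68° = 7.826 m.
Total horizontal offset = 14.327 m.

14 m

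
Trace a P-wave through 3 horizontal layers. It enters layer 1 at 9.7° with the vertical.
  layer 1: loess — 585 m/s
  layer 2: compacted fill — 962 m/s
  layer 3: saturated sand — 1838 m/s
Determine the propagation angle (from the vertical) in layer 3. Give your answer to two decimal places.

Snell's law across each interface conserves sin θ / V, so sin θ_3 = V_3·sin θ₁/V₁.
sin θ_3 = 1838 × sin 9.7° / 585 = 0.5294.
θ_3 = 31.96° from the vertical.

31.96°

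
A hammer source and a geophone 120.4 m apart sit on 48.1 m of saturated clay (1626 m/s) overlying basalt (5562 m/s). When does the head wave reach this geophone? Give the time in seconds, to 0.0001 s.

0.0782 s

t = x/V₂ + 2h·√(V₂²−V₁²)/(V₁V₂).
√(V₂²−V₁²) = √(5562²−1626²) = 5319.0 m/s; delay term = 2·48.1·5319.0/(1626·5562) = 0.05658 s.
t = 120.4/5562 + 0.05658 = 0.07823 s.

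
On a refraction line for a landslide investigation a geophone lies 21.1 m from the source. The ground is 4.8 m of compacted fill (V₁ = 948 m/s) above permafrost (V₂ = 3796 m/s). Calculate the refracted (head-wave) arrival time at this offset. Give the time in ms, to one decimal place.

t = x/V₂ + 2h·√(V₂²−V₁²)/(V₁V₂).
√(V₂²−V₁²) = √(3796²−948²) = 3675.7 m/s; delay term = 2·4.8·3675.7/(948·3796) = 0.00981 s.
t = 21.1/3796 + 0.00981 = 0.01536 s.

15.4 ms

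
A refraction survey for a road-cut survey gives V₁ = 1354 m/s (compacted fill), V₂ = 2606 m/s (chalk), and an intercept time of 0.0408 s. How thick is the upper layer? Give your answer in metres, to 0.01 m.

32.33 m

h = tᵢ·V₁·V₂ / (2·√(V₂²−V₁²)).
√(V₂²−V₁²) = √(2606² − 1354²) = 2226.6 m/s.
h = 0.0408 s × 1354 × 2606 / (2 × 2226.6) = 32.33 m.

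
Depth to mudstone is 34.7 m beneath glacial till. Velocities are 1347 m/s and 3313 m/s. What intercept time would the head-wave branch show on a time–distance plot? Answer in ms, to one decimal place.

47.1 ms

θ_c = arcsin(V₁/V₂) = arcsin(1347/3313) = 23.99°; cos θ_c = 0.9136.
tᵢ = 2h·cos θ_c / V₁ = 2·34.7·0.9136 / 1347 = 0.04707 s.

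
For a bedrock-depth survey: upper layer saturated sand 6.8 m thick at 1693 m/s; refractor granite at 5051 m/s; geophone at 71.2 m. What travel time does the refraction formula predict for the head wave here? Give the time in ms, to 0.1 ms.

t = x/V₂ + 2h·√(V₂²−V₁²)/(V₁V₂).
√(V₂²−V₁²) = √(5051²−1693²) = 4758.8 m/s; delay term = 2·6.8·4758.8/(1693·5051) = 0.00757 s.
t = 71.2/5051 + 0.00757 = 0.02166 s.

21.7 ms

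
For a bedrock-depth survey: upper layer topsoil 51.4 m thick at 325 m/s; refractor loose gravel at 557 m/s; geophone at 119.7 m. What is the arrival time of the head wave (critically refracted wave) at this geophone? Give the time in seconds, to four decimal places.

0.4718 s

θ_c = arcsin(V₁/V₂) = arcsin(325/557) = 35.70°, cos θ_c = 0.8121.
Intercept time tᵢ = 2h cos θ_c / V₁ = 2·51.4·0.8121/325 = 0.25688 s.
t = x/V₂ + tᵢ = 119.7/557 + 0.25688 = 0.47178 s.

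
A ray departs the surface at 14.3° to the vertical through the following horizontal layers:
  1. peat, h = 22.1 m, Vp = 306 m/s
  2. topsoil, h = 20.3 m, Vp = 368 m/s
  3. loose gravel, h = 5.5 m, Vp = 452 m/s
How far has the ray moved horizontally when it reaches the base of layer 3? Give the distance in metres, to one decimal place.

p = sin θ₁/V₁ = sin 14.3°/306 = 8.0719e-04 s/m is conserved through the stack.
Layer 1: θ = 14.30°; offset = 22.1·tan 14.30° = 5.633 m.
Layer 2: sin θ = p·368 = 0.2970 → θ = 17.28°; offset = 20.3·tan 17.28° = 6.315 m.
Layer 3: sin θ = p·452 = 0.3648 → θ = 21.40°; offset = 5.5·tan 21.40° = 2.155 m.
Summing the layer offsets gives 14.103 m.

14.1 m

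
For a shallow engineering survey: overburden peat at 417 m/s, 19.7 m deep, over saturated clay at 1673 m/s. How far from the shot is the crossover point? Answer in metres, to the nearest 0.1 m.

50.8 m

θ_c = arcsin(417/1673) = 14.43°, so cos θ_c = 0.9684 and tᵢ = 2h cos θ_c/V₁ = 0.0915 s.
At crossover x/V₁ = x/V₂ + tᵢ ⇒ x = tᵢ/(1/V₁ − 1/V₂) = 0.09150/(2.3981e-03 − 5.9773e-04) = 50.82 m.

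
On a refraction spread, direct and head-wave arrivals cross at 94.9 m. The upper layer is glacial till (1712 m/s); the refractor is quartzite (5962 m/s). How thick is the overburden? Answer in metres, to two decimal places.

h = (x_cross/2)·√((V₂−V₁)/(V₂+V₁)).
(V₂−V₁)/(V₂+V₁) = (5962−1712)/(5962+1712) = 0.5538; √ = 0.7442.
h = (94.9/2)·0.7442 = 35.31 m.

35.31 m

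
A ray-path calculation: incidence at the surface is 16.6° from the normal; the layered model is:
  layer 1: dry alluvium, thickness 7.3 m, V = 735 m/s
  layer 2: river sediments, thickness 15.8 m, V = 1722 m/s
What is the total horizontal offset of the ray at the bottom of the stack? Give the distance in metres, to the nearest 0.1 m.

16.4 m

Apply Snell's law at each interface; in layer i the horizontal offset is hᵢ·tan θᵢ.
Layer 1: θ = 16.60°; offset = 7.3·tan 16.60° = 2.176 m.
Layer 2: sin θ = 1722·sin 16.6°/735 = 0.6693, θ = 42.02°; offset = 15.8·tan 42.02° = 14.234 m.
Summing the layer offsets gives 16.410 m.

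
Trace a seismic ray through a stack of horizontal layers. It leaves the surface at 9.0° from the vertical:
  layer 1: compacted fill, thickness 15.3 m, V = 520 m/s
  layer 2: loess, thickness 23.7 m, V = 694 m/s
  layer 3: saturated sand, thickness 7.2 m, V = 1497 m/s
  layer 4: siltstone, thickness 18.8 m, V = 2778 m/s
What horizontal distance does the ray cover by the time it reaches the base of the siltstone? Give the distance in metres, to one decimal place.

39.7 m

p = sin θ₁/V₁ = sin 9.0°/520 = 3.0084e-04 s/m is conserved through the stack.
Layer 1: θ = 9.00°; offset = 15.3·tan 9.00° = 2.423 m.
Layer 2: sin θ = p·694 = 0.2088 → θ = 12.05°; offset = 23.7·tan 12.05° = 5.060 m.
Layer 3: sin θ = p·1497 = 0.4504 → θ = 26.77°; offset = 7.2·tan 26.77° = 3.632 m.
Layer 4: sin θ = p·2778 = 0.8357 → θ = 56.69°; offset = 18.8·tan 56.69° = 28.610 m.
Total horizontal offset = 39.725 m.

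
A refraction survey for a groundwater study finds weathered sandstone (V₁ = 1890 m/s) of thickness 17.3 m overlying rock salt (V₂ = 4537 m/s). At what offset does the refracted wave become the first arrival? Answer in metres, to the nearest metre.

54 m

θ_c = arcsin(1890/4537) = 24.62°, so cos θ_c = 0.9091 and tᵢ = 2h cos θ_c/V₁ = 0.0166 s.
At crossover x/V₁ = x/V₂ + tᵢ ⇒ x = tᵢ/(1/V₁ − 1/V₂) = 0.01664/(5.2910e-04 − 2.2041e-04) = 53.91 m.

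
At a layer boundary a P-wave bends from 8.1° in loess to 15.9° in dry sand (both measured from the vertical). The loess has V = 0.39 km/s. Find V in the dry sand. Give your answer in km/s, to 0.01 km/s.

Snell's law: sin 8.1°/V₁ = sin 15.9°/V₂.
V₂ = V₁·sin 15.9°/sin 8.1° = 0.39 × 1.9443 = 0.76 km/s.

0.76 km/s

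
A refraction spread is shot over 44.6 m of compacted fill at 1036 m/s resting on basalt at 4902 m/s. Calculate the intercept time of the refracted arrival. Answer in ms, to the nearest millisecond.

tᵢ = 2h·√(V₂²−V₁²)/(V₁V₂).
√(V₂²−V₁²) = √(4902²−1036²) = 4791.3 m/s.
tᵢ = 2·44.6·4791.3/(1036·4902) = 0.08416 s.

84 ms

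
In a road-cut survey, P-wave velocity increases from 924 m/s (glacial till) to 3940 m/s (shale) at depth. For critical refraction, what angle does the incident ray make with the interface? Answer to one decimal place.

Critical incidence: sin θ_c = V₁/V₂ = 924/3940 = 0.2345.
θ_c = arcsin 0.2345 = 13.56°.
Measured from the interface: 90° − 13.56° = 76.44°.

76.4°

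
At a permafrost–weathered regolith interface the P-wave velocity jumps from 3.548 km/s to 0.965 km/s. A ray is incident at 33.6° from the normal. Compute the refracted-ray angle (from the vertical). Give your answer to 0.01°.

sin θ₁/V₁ = sin θ₂/V₂ ⇒ sin θ₂ = 0.965·sin 33.6°/3.548 = 0.965·0.5534/3.548 = 0.1505.
θ₂ = sin⁻¹(0.1505) = 8.66° (from vertical).

8.66°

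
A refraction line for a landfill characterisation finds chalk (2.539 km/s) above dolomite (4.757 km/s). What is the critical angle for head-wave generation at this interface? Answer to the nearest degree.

At critical incidence the refracted ray runs along the interface (θ₂ = 90°), so sin θ_c = V₁/V₂.
θ_c = arcsin(2.539/4.757) = arcsin 0.5337 = 32.26°.

32°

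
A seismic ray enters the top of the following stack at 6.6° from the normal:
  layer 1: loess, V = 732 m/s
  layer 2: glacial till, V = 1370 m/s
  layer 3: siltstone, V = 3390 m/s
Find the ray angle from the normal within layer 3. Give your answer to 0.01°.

32.16°

Ray parameter p = sin 6.6° / 732 = 1.5702e-04 s/m.
sin θ_3 = p·V_3 = 1.5702e-04 × 3390 = 0.5323.
θ_3 = arcsin 0.5323 = 32.16°.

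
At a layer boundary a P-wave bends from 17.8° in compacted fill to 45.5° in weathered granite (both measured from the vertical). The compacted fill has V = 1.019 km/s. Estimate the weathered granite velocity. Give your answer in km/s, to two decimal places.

2.38 km/s

sin 17.8° = 0.3057; sin 45.5° = 0.7133.
V₂ = V₁·(sin θ₂/sin θ₁) = 1.019·(0.7133/0.3057) = 2.38 km/s.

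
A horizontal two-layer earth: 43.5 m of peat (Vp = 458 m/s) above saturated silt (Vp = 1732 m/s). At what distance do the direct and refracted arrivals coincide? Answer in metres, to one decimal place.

114.1 m

θ_c = arcsin(458/1732) = 15.33°, so cos θ_c = 0.9644 and tᵢ = 2h cos θ_c/V₁ = 0.1832 s.
At crossover x/V₁ = x/V₂ + tᵢ ⇒ x = tᵢ/(1/V₁ − 1/V₂) = 0.18319/(2.1834e-03 − 5.7737e-04) = 114.07 m.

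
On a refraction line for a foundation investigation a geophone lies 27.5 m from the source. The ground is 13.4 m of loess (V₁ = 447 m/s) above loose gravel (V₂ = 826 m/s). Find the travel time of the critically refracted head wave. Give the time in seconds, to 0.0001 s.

θ_c = arcsin(V₁/V₂) = arcsin(447/826) = 32.76°, cos θ_c = 0.8409.
Intercept time tᵢ = 2h cos θ_c / V₁ = 2·13.4·0.8409/447 = 0.05042 s.
t = x/V₂ + tᵢ = 27.5/826 + 0.05042 = 0.08371 s.

0.0837 s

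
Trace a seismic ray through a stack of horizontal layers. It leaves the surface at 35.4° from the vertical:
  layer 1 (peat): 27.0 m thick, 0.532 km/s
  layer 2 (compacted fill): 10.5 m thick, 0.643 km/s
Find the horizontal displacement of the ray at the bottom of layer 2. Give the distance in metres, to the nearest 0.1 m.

29.5 m

Ray parameter p = sin 35.4° / 0.532 km/s = 1.0889e+00 s/km.
Layer 1: θ = 35.40°; offset = 27.0·tan 35.40° = 19.188 m.
Layer 2: sin θ = p·0.643 = 0.7001 → θ = 44.44°; offset = 10.5·tan 44.44° = 10.296 m.
Summing the layer offsets gives 29.484 m.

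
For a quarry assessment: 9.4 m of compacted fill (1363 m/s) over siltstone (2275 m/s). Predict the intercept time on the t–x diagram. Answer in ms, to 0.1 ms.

11.0 ms

θ_c = arcsin(V₁/V₂) = arcsin(1363/2275) = 36.81°; cos θ_c = 0.8007.
tᵢ = 2h·cos θ_c / V₁ = 2·9.4·0.8007 / 1363 = 0.01104 s.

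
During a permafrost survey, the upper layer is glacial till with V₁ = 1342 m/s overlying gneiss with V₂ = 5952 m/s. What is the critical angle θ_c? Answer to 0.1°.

Critical incidence: sin θ_c = V₁/V₂ = 1342/5952 = 0.2255.
θ_c = arcsin 0.2255 = 13.03°.

13.0°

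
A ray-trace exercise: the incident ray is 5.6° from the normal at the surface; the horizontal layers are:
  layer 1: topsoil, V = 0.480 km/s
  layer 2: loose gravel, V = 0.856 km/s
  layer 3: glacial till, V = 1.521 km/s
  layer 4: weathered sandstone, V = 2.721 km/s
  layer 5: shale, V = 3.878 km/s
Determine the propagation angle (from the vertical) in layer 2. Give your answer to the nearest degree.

Snell's law across each interface conserves sin θ / V, so sin θ_2 = V_2·sin θ₁/V₁.
sin θ_2 = 0.856 × sin 5.6° / 0.480 = 0.1740.
θ_2 = 10.02° from the vertical.

10°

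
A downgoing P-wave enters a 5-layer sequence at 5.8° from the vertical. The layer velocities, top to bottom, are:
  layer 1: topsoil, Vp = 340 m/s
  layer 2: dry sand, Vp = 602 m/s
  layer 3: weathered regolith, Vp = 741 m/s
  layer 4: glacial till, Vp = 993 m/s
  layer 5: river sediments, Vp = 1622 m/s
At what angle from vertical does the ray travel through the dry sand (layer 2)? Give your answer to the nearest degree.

Snell's law across each interface conserves sin θ / V, so sin θ_2 = V_2·sin θ₁/V₁.
sin θ_2 = 602 × sin 5.8° / 340 = 0.1789.
θ_2 = arcsin 0.1789 = 10.31°.

10°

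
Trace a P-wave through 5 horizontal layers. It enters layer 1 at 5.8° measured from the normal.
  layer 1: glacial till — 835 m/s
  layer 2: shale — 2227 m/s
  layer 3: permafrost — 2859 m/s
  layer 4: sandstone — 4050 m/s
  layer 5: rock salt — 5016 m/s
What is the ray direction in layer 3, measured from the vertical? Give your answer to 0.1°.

Ray parameter p = sin 5.8° / 835 = 1.2103e-04 s/m.
sin θ_3 = p·V_3 = 1.2103e-04 × 2859 = 0.3460.
θ_3 = arcsin 0.3460 = 20.24°.

20.2°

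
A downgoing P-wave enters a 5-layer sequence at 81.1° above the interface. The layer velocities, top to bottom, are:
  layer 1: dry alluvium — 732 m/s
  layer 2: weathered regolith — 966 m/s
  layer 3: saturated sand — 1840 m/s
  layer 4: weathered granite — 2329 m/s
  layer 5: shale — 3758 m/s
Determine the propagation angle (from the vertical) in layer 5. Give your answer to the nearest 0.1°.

From the normal: θ₁ = 90° − 81.1° = 8.9°.
Snell's law across each interface conserves sin θ / V, so sin θ_5 = V_5·sin θ₁/V₁.
sin θ_5 = 3758 × sin 8.9° / 732 = 0.7943.
θ_5 = arcsin 0.7943 = 52.59°.

52.6°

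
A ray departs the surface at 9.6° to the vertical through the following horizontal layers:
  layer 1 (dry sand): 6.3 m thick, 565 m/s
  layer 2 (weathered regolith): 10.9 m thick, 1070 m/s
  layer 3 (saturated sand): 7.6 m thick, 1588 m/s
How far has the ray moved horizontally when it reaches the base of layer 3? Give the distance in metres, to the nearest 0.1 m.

Ray parameter p = sin 9.6° / 565 m/s = 2.9517e-04 s/m.
Layer 1: θ = 9.60°; offset = 6.3·tan 9.60° = 1.066 m.
Layer 2: sin θ = p·1070 = 0.3158 → θ = 18.41°; offset = 10.9·tan 18.41° = 3.628 m.
Layer 3: sin θ = p·1588 = 0.4687 → θ = 27.95°; offset = 7.6·tan 27.95° = 4.033 m.
Total horizontal offset = 8.727 m.

8.7 m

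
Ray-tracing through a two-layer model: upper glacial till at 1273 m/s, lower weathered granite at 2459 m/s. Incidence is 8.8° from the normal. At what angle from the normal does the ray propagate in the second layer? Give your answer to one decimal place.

Snell's law: sin θ₂ = (V₂/V₁)·sin θ₁ = (2459/1273)·sin 8.8° = 0.2955.
θ₂ = arcsin 0.2955 = 17.19° from the normal.

17.2°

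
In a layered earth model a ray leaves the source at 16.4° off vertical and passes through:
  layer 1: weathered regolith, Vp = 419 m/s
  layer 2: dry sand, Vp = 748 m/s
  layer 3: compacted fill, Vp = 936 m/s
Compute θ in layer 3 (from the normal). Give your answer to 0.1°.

Snell's law across each interface conserves sin θ / V, so sin θ_3 = V_3·sin θ₁/V₁.
sin θ_3 = 936 × sin 16.4° / 419 = 0.6307.
θ_3 = 39.10° from the vertical.

39.1°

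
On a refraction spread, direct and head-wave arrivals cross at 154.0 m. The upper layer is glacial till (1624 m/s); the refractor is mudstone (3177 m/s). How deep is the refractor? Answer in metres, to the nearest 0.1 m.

43.8 m

x_cross = 2h·√((V₂+V₁)/(V₂−V₁)) → h = x_cross / (2·√((V₂+V₁)/(V₂−V₁))).
√((V₂+V₁)/(V₂−V₁)) = √((3177+1624)/(3177−1624)) = 1.7582.
h = 154.0 / (2·1.7582) = 43.79 m.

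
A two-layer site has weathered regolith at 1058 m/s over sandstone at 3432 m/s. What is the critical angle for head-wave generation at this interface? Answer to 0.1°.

At critical incidence the refracted ray runs along the interface (θ₂ = 90°), so sin θ_c = V₁/V₂.
θ_c = arcsin(1058/3432) = arcsin 0.3083 = 17.96°.

18.0°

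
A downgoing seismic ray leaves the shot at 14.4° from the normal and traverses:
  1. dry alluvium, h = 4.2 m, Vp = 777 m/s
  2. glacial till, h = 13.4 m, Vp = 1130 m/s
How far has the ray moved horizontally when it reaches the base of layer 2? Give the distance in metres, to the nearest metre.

Ray parameter p = sin 14.4° / 777 m/s = 3.2006e-04 s/m.
Layer 1: θ = 14.40°; offset = 4.2·tan 14.40° = 1.078 m.
Layer 2: sin θ = p·1130 = 0.3617 → θ = 21.20°; offset = 13.4·tan 21.20° = 5.198 m.
Σ offsets = 6.277 m.

6 m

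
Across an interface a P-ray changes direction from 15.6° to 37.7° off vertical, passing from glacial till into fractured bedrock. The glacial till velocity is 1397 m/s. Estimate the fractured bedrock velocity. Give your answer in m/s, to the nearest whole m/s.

3177 m/s

Snell's law: sin 15.6°/V₁ = sin 37.7°/V₂.
V₂ = V₁·sin 37.7°/sin 15.6° = 1397 × 2.2740 = 3176.80 m/s.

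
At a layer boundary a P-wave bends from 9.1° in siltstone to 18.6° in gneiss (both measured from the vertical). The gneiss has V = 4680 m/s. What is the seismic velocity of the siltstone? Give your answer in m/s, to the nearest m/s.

Snell's law: sin 9.1°/V₁ = sin 18.6°/V₂.
V₁ = V₂·sin 9.1°/sin 18.6° = 4680 × 0.4959 = 2320.61 m/s.

2321 m/s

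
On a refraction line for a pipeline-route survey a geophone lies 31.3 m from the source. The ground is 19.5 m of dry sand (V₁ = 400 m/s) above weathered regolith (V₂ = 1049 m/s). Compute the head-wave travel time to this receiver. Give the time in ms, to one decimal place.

120.0 ms

t = x/V₂ + 2h·√(V₂²−V₁²)/(V₁V₂).
√(V₂²−V₁²) = √(1049²−400²) = 969.7 m/s; delay term = 2·19.5·969.7/(400·1049) = 0.09013 s.
t = 31.3/1049 + 0.09013 = 0.11997 s.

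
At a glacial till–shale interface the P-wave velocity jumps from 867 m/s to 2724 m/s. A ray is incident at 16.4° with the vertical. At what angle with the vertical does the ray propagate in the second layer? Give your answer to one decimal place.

sin θ₁/V₁ = sin θ₂/V₂ ⇒ sin θ₂ = 2724·sin 16.4°/867 = 2724·0.2823/867 = 0.8871.
θ₂ = arcsin 0.8871 = 62.51° from the normal.

62.5°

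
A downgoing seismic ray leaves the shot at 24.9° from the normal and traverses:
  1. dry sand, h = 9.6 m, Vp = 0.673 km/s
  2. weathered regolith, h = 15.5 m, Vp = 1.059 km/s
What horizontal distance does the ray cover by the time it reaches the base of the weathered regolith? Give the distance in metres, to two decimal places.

p = sin θ₁/V₁ = sin 24.9°/0.673 = 6.2561e-01 s/km is conserved through the stack.
Layer 1: θ = 24.90°; offset = 9.6·tan 24.90° = 4.4562 m.
Layer 2: sin θ = p·1.059 = 0.6625 → θ = 41.49°; offset = 15.5·tan 41.49° = 13.7096 m.
Total horizontal offset = 18.1658 m.

18.17 m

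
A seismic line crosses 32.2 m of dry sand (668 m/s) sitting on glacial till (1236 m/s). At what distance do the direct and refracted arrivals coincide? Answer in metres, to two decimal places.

117.91 m

θ_c = arcsin(668/1236) = 32.71°, so cos θ_c = 0.8414 and tᵢ = 2h cos θ_c/V₁ = 0.0811 s.
At crossover x/V₁ = x/V₂ + tᵢ ⇒ x = tᵢ/(1/V₁ − 1/V₂) = 0.08111/(1.4970e-03 − 8.0906e-04) = 117.91 m.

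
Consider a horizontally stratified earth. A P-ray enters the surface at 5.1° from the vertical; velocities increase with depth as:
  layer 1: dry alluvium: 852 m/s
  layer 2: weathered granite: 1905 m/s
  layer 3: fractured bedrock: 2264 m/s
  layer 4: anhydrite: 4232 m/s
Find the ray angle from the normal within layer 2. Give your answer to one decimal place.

11.5°

Ray parameter p = sin 5.1° / 852 = 1.0434e-04 s/m.
sin θ_2 = p·V_2 = 1.0434e-04 × 1905 = 0.1988.
θ_2 = arcsin 0.1988 = 11.46°.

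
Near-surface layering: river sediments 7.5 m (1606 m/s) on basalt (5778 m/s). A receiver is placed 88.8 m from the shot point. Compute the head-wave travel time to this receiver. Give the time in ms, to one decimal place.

24.3 ms

t = x/V₂ + 2h·√(V₂²−V₁²)/(V₁V₂).
√(V₂²−V₁²) = √(5778²−1606²) = 5550.3 m/s; delay term = 2·7.5·5550.3/(1606·5778) = 0.00897 s.
t = 88.8/5778 + 0.00897 = 0.02434 s.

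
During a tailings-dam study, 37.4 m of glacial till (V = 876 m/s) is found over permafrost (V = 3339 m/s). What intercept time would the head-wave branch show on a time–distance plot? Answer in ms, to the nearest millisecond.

θ_c = arcsin(V₁/V₂) = arcsin(876/3339) = 15.21°; cos θ_c = 0.9650.
tᵢ = 2h·cos θ_c / V₁ = 2·37.4·0.9650 / 876 = 0.08240 s.

82 ms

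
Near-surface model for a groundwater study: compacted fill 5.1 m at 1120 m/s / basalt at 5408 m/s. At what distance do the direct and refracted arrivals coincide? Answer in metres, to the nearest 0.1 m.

θ_c = arcsin(1120/5408) = 11.95°, so cos θ_c = 0.9783 and tᵢ = 2h cos θ_c/V₁ = 0.0089 s.
At crossover x/V₁ = x/V₂ + tᵢ ⇒ x = tᵢ/(1/V₁ − 1/V₂) = 0.00891/(8.9286e-04 − 1.8491e-04) = 12.59 m.

12.6 m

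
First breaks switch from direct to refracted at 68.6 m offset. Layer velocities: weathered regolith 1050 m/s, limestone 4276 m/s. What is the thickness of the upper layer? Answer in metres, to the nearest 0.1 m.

x_cross = 2h·√((V₂+V₁)/(V₂−V₁)) → h = x_cross / (2·√((V₂+V₁)/(V₂−V₁))).
√((V₂+V₁)/(V₂−V₁)) = √((4276+1050)/(4276−1050)) = 1.2849.
h = 68.6 / (2·1.2849) = 26.69 m.

26.7 m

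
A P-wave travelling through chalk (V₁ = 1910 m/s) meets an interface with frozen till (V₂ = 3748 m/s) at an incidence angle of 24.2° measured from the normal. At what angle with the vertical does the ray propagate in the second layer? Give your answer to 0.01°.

53.55°

Snell's law: sin θ₂ = (V₂/V₁)·sin θ₁ = (3748/1910)·sin 24.2° = 0.8044.
θ₂ = arcsin 0.8044 = 53.55° from the normal.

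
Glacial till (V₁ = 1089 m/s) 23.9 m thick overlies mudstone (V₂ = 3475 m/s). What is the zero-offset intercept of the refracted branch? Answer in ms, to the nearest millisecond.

θ_c = arcsin(V₁/V₂) = arcsin(1089/3475) = 18.26°; cos θ_c = 0.9496.
tᵢ = 2h·cos θ_c / V₁ = 2·23.9·0.9496 / 1089 = 0.04168 s.

42 ms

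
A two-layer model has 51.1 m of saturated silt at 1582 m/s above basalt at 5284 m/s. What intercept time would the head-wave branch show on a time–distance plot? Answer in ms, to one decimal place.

61.6 ms

tᵢ = 2h·√(V₂²−V₁²)/(V₁V₂).
√(V₂²−V₁²) = √(5284²−1582²) = 5041.6 m/s.
tᵢ = 2·51.1·5041.6/(1582·5284) = 0.06164 s.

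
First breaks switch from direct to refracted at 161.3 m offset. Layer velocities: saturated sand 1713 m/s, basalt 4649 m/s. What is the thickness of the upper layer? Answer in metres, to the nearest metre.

55 m

x_cross = 2h·√((V₂+V₁)/(V₂−V₁)) → h = x_cross / (2·√((V₂+V₁)/(V₂−V₁))).
√((V₂+V₁)/(V₂−V₁)) = √((4649+1713)/(4649−1713)) = 1.4720.
h = 161.3 / (2·1.4720) = 54.79 m.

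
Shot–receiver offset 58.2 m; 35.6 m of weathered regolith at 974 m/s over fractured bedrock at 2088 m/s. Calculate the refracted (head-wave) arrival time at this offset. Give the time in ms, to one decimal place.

92.5 ms

t = x/V₂ + 2h·√(V₂²−V₁²)/(V₁V₂).
√(V₂²−V₁²) = √(2088²−974²) = 1846.9 m/s; delay term = 2·35.6·1846.9/(974·2088) = 0.06466 s.
t = 58.2/2088 + 0.06466 = 0.09253 s.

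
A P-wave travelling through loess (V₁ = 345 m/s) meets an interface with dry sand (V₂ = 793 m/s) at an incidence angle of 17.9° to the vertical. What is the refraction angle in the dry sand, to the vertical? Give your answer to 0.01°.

Snell's law: sin θ₂ = (V₂/V₁)·sin θ₁ = (793/345)·sin 17.9° = 0.7065.
θ₂ = sin⁻¹(0.7065) = 44.95° (from vertical).

44.95°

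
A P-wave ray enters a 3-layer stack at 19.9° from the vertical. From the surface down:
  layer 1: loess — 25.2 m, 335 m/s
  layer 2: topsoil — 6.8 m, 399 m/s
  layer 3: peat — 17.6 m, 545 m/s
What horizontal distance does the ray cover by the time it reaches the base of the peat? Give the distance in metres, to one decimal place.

p = sin θ₁/V₁ = sin 19.9°/335 = 1.0161e-03 s/m is conserved through the stack.
Layer 1: θ = 19.90°; offset = 25.2·tan 19.90° = 9.122 m.
Layer 2: sin θ = p·399 = 0.4054 → θ = 23.92°; offset = 6.8·tan 23.92° = 3.016 m.
Layer 3: sin θ = p·545 = 0.5538 → θ = 33.62°; offset = 17.6·tan 33.62° = 11.704 m.
Summing the layer offsets gives 23.842 m.

23.8 m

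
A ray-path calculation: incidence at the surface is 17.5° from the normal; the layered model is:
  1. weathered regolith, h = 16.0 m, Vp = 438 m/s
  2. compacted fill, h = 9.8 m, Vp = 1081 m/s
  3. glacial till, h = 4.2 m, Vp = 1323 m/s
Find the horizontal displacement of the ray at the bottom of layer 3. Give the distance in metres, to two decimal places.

Apply Snell's law at each interface; in layer i the horizontal offset is hᵢ·tan θᵢ.
Layer 1: θ = 17.50°; offset = 16.0·tan 17.50° = 5.0448 m.
Layer 2: sin θ = 1081·sin 17.5°/438 = 0.7422, θ = 47.92°; offset = 9.8·tan 47.92° = 10.8516 m.
Layer 3: sin θ = 1323·sin 17.5°/438 = 0.9083, θ = 65.27°; offset = 4.2·tan 65.27° = 9.1193 m.
Summing the layer offsets gives 25.0157 m.

25.02 m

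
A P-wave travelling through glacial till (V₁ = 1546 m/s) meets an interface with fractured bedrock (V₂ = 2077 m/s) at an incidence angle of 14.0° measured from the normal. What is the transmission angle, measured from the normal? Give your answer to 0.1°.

19.0°

Snell's law: sin θ₂ = (V₂/V₁)·sin θ₁ = (2077/1546)·sin 14.0° = 0.3250.
θ₂ = arcsin 0.3250 = 18.97° from the normal.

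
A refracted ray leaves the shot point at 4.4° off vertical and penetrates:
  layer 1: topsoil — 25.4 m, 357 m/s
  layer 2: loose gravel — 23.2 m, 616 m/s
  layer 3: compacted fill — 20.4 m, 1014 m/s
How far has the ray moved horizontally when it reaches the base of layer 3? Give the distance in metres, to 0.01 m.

Apply Snell's law at each interface; in layer i the horizontal offset is hᵢ·tan θᵢ.
Layer 1: θ = 4.40°; offset = 25.4·tan 4.40° = 1.9544 m.
Layer 2: sin θ = 616·sin 4.4°/357 = 0.1324, θ = 7.61°; offset = 23.2·tan 7.61° = 3.0984 m.
Layer 3: sin θ = 1014·sin 4.4°/357 = 0.2179, θ = 12.59°; offset = 20.4·tan 12.59° = 4.5548 m.
Total horizontal offset = 9.6076 m.

9.61 m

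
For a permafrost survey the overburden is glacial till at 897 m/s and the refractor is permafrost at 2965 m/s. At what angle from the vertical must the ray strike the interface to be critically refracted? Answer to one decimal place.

17.6°

At critical incidence the refracted ray runs along the interface (θ₂ = 90°), so sin θ_c = V₁/V₂.
θ_c = arcsin(897/2965) = arcsin 0.3025 = 17.61°.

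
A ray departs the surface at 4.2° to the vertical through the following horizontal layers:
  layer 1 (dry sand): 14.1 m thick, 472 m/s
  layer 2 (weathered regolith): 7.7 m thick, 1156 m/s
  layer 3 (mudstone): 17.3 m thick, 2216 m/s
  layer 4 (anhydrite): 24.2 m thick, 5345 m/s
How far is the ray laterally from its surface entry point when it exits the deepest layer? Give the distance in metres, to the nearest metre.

45 m

Apply Snell's law at each interface; in layer i the horizontal offset is hᵢ·tan θᵢ.
Layer 1: θ = 4.20°; offset = 14.1·tan 4.20° = 1.035 m.
Layer 2: sin θ = 1156·sin 4.2°/472 = 0.1794, θ = 10.33°; offset = 7.7·tan 10.33° = 1.404 m.
Layer 3: sin θ = 2216·sin 4.2°/472 = 0.3438, θ = 20.11°; offset = 17.3·tan 20.11° = 6.335 m.
Layer 4: sin θ = 5345·sin 4.2°/472 = 0.8294, θ = 56.03°; offset = 24.2·tan 56.03° = 35.923 m.
Σ offsets = 44.697 m.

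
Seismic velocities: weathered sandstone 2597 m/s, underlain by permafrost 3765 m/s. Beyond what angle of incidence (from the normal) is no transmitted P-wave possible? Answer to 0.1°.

43.6°

At critical incidence the refracted ray runs along the interface (θ₂ = 90°), so sin θ_c = V₁/V₂.
θ_c = arcsin(2597/3765) = arcsin 0.6898 = 43.61°.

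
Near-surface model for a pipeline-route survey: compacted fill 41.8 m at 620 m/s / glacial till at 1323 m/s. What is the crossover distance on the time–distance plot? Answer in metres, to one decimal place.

θ_c = arcsin(620/1323) = 27.95°, so cos θ_c = 0.8834 and tᵢ = 2h cos θ_c/V₁ = 0.1191 s.
At crossover x/V₁ = x/V₂ + tᵢ ⇒ x = tᵢ/(1/V₁ − 1/V₂) = 0.11912/(1.6129e-03 − 7.5586e-04) = 138.98 m.

139.0 m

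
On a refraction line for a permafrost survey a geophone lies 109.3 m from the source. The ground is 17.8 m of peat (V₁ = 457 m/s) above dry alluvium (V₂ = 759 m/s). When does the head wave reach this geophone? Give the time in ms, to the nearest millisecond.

206 ms

θ_c = arcsin(V₁/V₂) = arcsin(457/759) = 37.02°, cos θ_c = 0.7984.
Intercept time tᵢ = 2h cos θ_c / V₁ = 2·17.8·0.7984/457 = 0.06220 s.
t = x/V₂ + tᵢ = 109.3/759 + 0.06220 = 0.20620 s.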